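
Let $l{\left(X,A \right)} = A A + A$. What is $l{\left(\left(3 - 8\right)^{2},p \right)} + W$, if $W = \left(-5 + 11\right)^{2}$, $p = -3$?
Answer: $42$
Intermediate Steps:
$W = 36$ ($W = 6^{2} = 36$)
$l{\left(X,A \right)} = A + A^{2}$ ($l{\left(X,A \right)} = A^{2} + A = A + A^{2}$)
$l{\left(\left(3 - 8\right)^{2},p \right)} + W = - 3 \left(1 - 3\right) + 36 = \left(-3\right) \left(-2\right) + 36 = 6 + 36 = 42$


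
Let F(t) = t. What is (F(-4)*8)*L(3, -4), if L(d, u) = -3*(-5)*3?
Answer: -1440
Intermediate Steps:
L(d, u) = 45 (L(d, u) = 15*3 = 45)
(F(-4)*8)*L(3, -4) = -4*8*45 = -32*45 = -1440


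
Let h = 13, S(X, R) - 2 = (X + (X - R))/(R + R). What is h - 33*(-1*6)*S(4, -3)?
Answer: 46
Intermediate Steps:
S(X, R) = 2 + (-R + 2*X)/(2*R) (S(X, R) = 2 + (X + (X - R))/(R + R) = 2 + (-R + 2*X)/((2*R)) = 2 + (-R + 2*X)*(1/(2*R)) = 2 + (-R + 2*X)/(2*R))
h - 33*(-1*6)*S(4, -3) = 13 - 33*(-1*6)*(3/2 + 4/(-3)) = 13 - (-198)*(3/2 + 4*(-⅓)) = 13 - (-198)*(3/2 - 4/3) = 13 - (-198)/6 = 13 - 33*(-1) = 13 + 33 = 46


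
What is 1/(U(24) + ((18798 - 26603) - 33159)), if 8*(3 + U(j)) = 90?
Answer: -4/163823 ≈ -2.4417e-5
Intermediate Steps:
U(j) = 33/4 (U(j) = -3 + (⅛)*90 = -3 + 45/4 = 33/4)
1/(U(24) + ((18798 - 26603) - 33159)) = 1/(33/4 + ((18798 - 26603) - 33159)) = 1/(33/4 + (-7805 - 33159)) = 1/(33/4 - 40964) = 1/(-163823/4) = -4/163823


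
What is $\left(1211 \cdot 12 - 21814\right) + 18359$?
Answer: $11077$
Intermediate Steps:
$\left(1211 \cdot 12 - 21814\right) + 18359 = \left(14532 - 21814\right) + 18359 = -7282 + 18359 = 11077$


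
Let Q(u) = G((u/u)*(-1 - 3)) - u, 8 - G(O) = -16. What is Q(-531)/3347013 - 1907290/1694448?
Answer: -151971047765/135031892472 ≈ -1.1254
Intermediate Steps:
G(O) = 24 (G(O) = 8 - 1*(-16) = 8 + 16 = 24)
Q(u) = 24 - u
Q(-531)/3347013 - 1907290/1694448 = (24 - 1*(-531))/3347013 - 1907290/1694448 = (24 + 531)*(1/3347013) - 1907290*1/1694448 = 555*(1/3347013) - 136235/121032 = 185/1115671 - 136235/121032 = -151971047765/135031892472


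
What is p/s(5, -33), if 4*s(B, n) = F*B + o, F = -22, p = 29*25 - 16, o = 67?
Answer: -2836/43 ≈ -65.953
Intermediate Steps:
p = 709 (p = 725 - 16 = 709)
s(B, n) = 67/4 - 11*B/2 (s(B, n) = (-22*B + 67)/4 = (67 - 22*B)/4 = 67/4 - 11*B/2)
p/s(5, -33) = 709/(67/4 - 11/2*5) = 709/(67/4 - 55/2) = 709/(-43/4) = 709*(-4/43) = -2836/43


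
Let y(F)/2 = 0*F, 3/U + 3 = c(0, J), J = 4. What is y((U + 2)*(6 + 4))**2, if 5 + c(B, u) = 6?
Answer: 0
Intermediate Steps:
c(B, u) = 1 (c(B, u) = -5 + 6 = 1)
U = -3/2 (U = 3/(-3 + 1) = 3/(-2) = 3*(-1/2) = -3/2 ≈ -1.5000)
y(F) = 0 (y(F) = 2*(0*F) = 2*0 = 0)
y((U + 2)*(6 + 4))**2 = 0**2 = 0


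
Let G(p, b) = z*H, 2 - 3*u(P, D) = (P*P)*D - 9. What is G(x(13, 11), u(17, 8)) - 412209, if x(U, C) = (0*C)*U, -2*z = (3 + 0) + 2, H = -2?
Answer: -412204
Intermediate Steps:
z = -5/2 (z = -((3 + 0) + 2)/2 = -(3 + 2)/2 = -1/2*5 = -5/2 ≈ -2.5000)
u(P, D) = 11/3 - D*P**2/3 (u(P, D) = 2/3 - ((P*P)*D - 9)/3 = 2/3 - (P**2*D - 9)/3 = 2/3 - (D*P**2 - 9)/3 = 2/3 - (-9 + D*P**2)/3 = 2/3 + (3 - D*P**2/3) = 11/3 - D*P**2/3)
x(U, C) = 0 (x(U, C) = 0*U = 0)
G(p, b) = 5 (G(p, b) = -5/2*(-2) = 5)
G(x(13, 11), u(17, 8)) - 412209 = 5 - 412209 = -412204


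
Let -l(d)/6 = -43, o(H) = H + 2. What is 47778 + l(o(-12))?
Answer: 48036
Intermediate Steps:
o(H) = 2 + H
l(d) = 258 (l(d) = -6*(-43) = 258)
47778 + l(o(-12)) = 47778 + 258 = 48036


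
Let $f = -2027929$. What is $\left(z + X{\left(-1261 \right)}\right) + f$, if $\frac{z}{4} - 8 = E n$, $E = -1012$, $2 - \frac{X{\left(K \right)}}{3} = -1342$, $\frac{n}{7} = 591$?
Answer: $-18770441$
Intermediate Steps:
$n = 4137$ ($n = 7 \cdot 591 = 4137$)
$X{\left(K \right)} = 4032$ ($X{\left(K \right)} = 6 - -4026 = 6 + 4026 = 4032$)
$z = -16746544$ ($z = 32 + 4 \left(\left(-1012\right) 4137\right) = 32 + 4 \left(-4186644\right) = 32 - 16746576 = -16746544$)
$\left(z + X{\left(-1261 \right)}\right) + f = \left(-16746544 + 4032\right) - 2027929 = -16742512 - 2027929 = -18770441$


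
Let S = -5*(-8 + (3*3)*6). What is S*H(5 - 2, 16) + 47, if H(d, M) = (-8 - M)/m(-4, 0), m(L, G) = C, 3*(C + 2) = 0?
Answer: -2713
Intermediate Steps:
C = -2 (C = -2 + (⅓)*0 = -2 + 0 = -2)
m(L, G) = -2
H(d, M) = 4 + M/2 (H(d, M) = (-8 - M)/(-2) = (-8 - M)*(-½) = 4 + M/2)
S = -230 (S = -5*(-8 + 9*6) = -5*(-8 + 54) = -5*46 = -230)
S*H(5 - 2, 16) + 47 = -230*(4 + (½)*16) + 47 = -230*(4 + 8) + 47 = -230*12 + 47 = -2760 + 47 = -2713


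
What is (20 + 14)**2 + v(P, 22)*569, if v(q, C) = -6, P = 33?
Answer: -2258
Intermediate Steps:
(20 + 14)**2 + v(P, 22)*569 = (20 + 14)**2 - 6*569 = 34**2 - 3414 = 1156 - 3414 = -2258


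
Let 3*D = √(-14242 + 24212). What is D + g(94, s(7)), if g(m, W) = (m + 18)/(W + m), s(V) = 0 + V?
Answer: 112/101 + √9970/3 ≈ 34.392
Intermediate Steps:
s(V) = V
D = √9970/3 (D = √(-14242 + 24212)/3 = √9970/3 ≈ 33.283)
g(m, W) = (18 + m)/(W + m)
D + g(94, s(7)) = √9970/3 + (18 + 94)/(7 + 94) = √9970/3 + 112/101 = 112/101 + √9970/3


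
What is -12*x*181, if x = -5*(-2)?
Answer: -21720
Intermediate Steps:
x = 10
-12*x*181 = -120*181 = -12*1810 = -21720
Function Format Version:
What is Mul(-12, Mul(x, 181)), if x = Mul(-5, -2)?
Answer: -21720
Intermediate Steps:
x = 10
Mul(-12, Mul(x, 181)) = Mul(-12, Mul(10, 181)) = Mul(-12, 1810) = -21720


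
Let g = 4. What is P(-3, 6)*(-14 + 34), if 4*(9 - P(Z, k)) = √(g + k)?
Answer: 180 - 5*√10 ≈ 164.19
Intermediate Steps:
P(Z, k) = 9 - √(4 + k)/4
P(-3, 6)*(-14 + 34) = (9 - √(4 + 6)/4)*(-14 + 34) = (9 - √10/4)*20 = 180 - 5*√10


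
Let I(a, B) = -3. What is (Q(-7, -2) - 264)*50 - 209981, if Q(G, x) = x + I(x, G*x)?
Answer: -223431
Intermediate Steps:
Q(G, x) = -3 + x (Q(G, x) = x - 3 = -3 + x)
(Q(-7, -2) - 264)*50 - 209981 = ((-3 - 2) - 264)*50 - 209981 = (-5 - 264)*50 - 209981 = -269*50 - 209981 = -13450 - 209981 = -223431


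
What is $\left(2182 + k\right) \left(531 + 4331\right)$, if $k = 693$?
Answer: $13978250$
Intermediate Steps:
$\left(2182 + k\right) \left(531 + 4331\right) = \left(2182 + 693\right) \left(531 + 4331\right) = 2875 \cdot 4862 = 13978250$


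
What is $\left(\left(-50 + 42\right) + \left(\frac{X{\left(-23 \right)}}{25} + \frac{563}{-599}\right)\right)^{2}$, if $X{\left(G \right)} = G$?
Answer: $\frac{21801113104}{224250625} \approx 97.218$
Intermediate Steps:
$\left(\left(-50 + 42\right) + \left(\frac{X{\left(-23 \right)}}{25} + \frac{563}{-599}\right)\right)^{2} = \left(\left(-50 + 42\right) + \left(- \frac{23}{25} + \frac{563}{-599}\right)\right)^{2} = \left(-8 + \left(\left(-23\right) \frac{1}{25} + 563 \left(- \frac{1}{599}\right)\right)\right)^{2} = \left(-8 - \frac{27852}{14975}\right)^{2} = \left(- \frac{147652}{14975}\right)^{2} = \frac{21801113104}{224250625}$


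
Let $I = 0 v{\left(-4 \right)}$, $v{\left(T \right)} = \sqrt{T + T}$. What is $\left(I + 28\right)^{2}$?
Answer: $784$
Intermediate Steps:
$v{\left(T \right)} = \sqrt{2} \sqrt{T}$ ($v{\left(T \right)} = \sqrt{2 T} = \sqrt{2} \sqrt{T}$)
$I = 0$ ($I = 0 \sqrt{2} \sqrt{-4} = 0 \sqrt{2} \cdot 2 i = 0 \cdot 2 i \sqrt{2} = 0$)
$\left(I + 28\right)^{2} = \left(0 + 28\right)^{2} = 28^{2} = 784$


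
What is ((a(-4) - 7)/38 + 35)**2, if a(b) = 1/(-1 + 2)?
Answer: 438244/361 ≈ 1214.0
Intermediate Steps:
a(b) = 1 (a(b) = 1/1 = 1)
((a(-4) - 7)/38 + 35)**2 = ((1 - 7)/38 + 35)**2 = (-6*1/38 + 35)**2 = (-3/19 + 35)**2 = (662/19)**2 = 438244/361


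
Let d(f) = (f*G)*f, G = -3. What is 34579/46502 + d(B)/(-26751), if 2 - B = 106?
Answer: 811306575/414658334 ≈ 1.9566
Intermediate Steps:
B = -104 (B = 2 - 1*106 = 2 - 106 = -104)
d(f) = -3*f² (d(f) = (f*(-3))*f = (-3*f)*f = -3*f²)
34579/46502 + d(B)/(-26751) = 34579/46502 - 3*(-104)²/(-26751) = 34579*(1/46502) - 3*10816*(-1/26751) = 34579/46502 - 32448*(-1/26751) = 34579/46502 + 10816/8917 = 811306575/414658334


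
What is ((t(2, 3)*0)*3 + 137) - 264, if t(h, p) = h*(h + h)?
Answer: -127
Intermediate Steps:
t(h, p) = 2*h² (t(h, p) = h*(2*h) = 2*h²)
((t(2, 3)*0)*3 + 137) - 264 = (((2*2²)*0)*3 + 137) - 264 = (((2*4)*0)*3 + 137) - 264 = ((8*0)*3 + 137) - 264 = (0*3 + 137) - 264 = (0 + 137) - 264 = 137 - 264 = -127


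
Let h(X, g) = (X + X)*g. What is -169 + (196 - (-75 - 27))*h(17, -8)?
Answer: -81225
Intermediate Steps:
h(X, g) = 2*X*g (h(X, g) = (2*X)*g = 2*X*g)
-169 + (196 - (-75 - 27))*h(17, -8) = -169 + (196 - (-75 - 27))*(2*17*(-8)) = -169 + (196 - 1*(-102))*(-272) = -169 + (196 + 102)*(-272) = -169 + 298*(-272) = -169 - 81056 = -81225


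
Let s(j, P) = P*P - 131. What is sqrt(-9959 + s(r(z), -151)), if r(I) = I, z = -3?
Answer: sqrt(12711) ≈ 112.74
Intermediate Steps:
s(j, P) = -131 + P**2 (s(j, P) = P**2 - 131 = -131 + P**2)
sqrt(-9959 + s(r(z), -151)) = sqrt(-9959 + (-131 + (-151)**2)) = sqrt(-9959 + (-131 + 22801)) = sqrt(-9959 + 22670) = sqrt(12711)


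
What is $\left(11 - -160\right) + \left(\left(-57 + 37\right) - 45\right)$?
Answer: $106$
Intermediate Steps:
$\left(11 - -160\right) + \left(\left(-57 + 37\right) - 45\right) = \left(11 + 160\right) - 65 = 171 - 65 = 106$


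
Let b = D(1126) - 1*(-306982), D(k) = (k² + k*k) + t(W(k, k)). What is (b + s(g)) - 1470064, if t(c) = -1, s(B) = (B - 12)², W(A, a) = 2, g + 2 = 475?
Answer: 1585190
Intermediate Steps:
g = 473 (g = -2 + 475 = 473)
s(B) = (-12 + B)²
D(k) = -1 + 2*k² (D(k) = (k² + k*k) - 1 = (k² + k²) - 1 = 2*k² - 1 = -1 + 2*k²)
b = 2842733 (b = (-1 + 2*1126²) - 1*(-306982) = (-1 + 2*1267876) + 306982 = (-1 + 2535752) + 306982 = 2535751 + 306982 = 2842733)
(b + s(g)) - 1470064 = (2842733 + (-12 + 473)²) - 1470064 = (2842733 + 461²) - 1470064 = (2842733 + 212521) - 1470064 = 3055254 - 1470064 = 1585190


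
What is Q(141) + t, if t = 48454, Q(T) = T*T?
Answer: 68335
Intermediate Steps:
Q(T) = T**2
Q(141) + t = 141**2 + 48454 = 19881 + 48454 = 68335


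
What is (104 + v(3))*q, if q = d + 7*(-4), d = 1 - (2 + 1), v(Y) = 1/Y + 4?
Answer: -3250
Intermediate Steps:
v(Y) = 4 + 1/Y (v(Y) = 1/Y + 4 = 4 + 1/Y)
d = -2 (d = 1 - 1*3 = 1 - 3 = -2)
q = -30 (q = -2 + 7*(-4) = -2 - 28 = -30)
(104 + v(3))*q = (104 + (4 + 1/3))*(-30) = (104 + (4 + ⅓))*(-30) = (104 + 13/3)*(-30) = (325/3)*(-30) = -3250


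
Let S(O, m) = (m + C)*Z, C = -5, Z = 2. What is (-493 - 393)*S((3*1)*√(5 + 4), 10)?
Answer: -8860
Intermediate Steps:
S(O, m) = -10 + 2*m (S(O, m) = (m - 5)*2 = (-5 + m)*2 = -10 + 2*m)
(-493 - 393)*S((3*1)*√(5 + 4), 10) = (-493 - 393)*(-10 + 2*10) = -886*(-10 + 20) = -886*10 = -8860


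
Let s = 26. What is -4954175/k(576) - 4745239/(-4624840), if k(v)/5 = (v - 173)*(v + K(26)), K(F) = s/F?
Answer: -3479038171491/1075418670040 ≈ -3.2351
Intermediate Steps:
K(F) = 26/F
k(v) = 5*(1 + v)*(-173 + v) (k(v) = 5*((v - 173)*(v + 26/26)) = 5*((-173 + v)*(v + 26*(1/26))) = 5*((-173 + v)*(v + 1)) = 5*((-173 + v)*(1 + v)) = 5*((1 + v)*(-173 + v)) = 5*(1 + v)*(-173 + v))
-4954175/k(576) - 4745239/(-4624840) = -4954175/(-865 - 860*576 + 5*576²) - 4745239/(-4624840) = -4954175/(-865 - 495360 + 5*331776) - 4745239*(-1/4624840) = -4954175/(-865 - 495360 + 1658880) + 4745239/4624840 = -4954175/1162655 + 4745239/4624840 = -4954175*1/1162655 + 4745239/4624840 = -990835/232531 + 4745239/4624840 = -3479038171491/1075418670040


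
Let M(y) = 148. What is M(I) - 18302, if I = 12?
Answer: -18154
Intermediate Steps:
M(I) - 18302 = 148 - 18302 = -18154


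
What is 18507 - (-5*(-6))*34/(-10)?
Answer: 18609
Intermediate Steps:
18507 - (-5*(-6))*34/(-10) = 18507 - 30*34*(-1/10) = 18507 - 30*(-17)/5 = 18507 - 1*(-102) = 18507 + 102 = 18609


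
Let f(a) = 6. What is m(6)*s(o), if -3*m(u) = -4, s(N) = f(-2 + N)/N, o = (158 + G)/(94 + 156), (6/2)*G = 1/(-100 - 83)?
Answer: 1098000/86741 ≈ 12.658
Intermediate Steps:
G = -1/549 (G = 1/(3*(-100 - 83)) = (⅓)/(-183) = (⅓)*(-1/183) = -1/549 ≈ -0.0018215)
o = 86741/137250 (o = (158 - 1/549)/(94 + 156) = (86741/549)/250 = (86741/549)*(1/250) = 86741/137250 ≈ 0.63199)
s(N) = 6/N
m(u) = 4/3 (m(u) = -⅓*(-4) = 4/3)
m(6)*s(o) = 4*(6/(86741/137250))/3 = 4*(6*(137250/86741))/3 = (4/3)*(823500/86741) = 1098000/86741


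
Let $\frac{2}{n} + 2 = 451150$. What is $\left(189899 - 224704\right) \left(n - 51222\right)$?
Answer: $\frac{402149201416735}{225574} \approx 1.7828 \cdot 10^{9}$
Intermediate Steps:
$n = \frac{1}{225574}$ ($n = \frac{2}{-2 + 451150} = \frac{2}{451148} = 2 \cdot \frac{1}{451148} = \frac{1}{225574} \approx 4.4331 \cdot 10^{-6}$)
$\left(189899 - 224704\right) \left(n - 51222\right) = \left(189899 - 224704\right) \left(\frac{1}{225574} - 51222\right) = \left(-34805\right) \left(- \frac{11554351427}{225574}\right) = \frac{402149201416735}{225574}$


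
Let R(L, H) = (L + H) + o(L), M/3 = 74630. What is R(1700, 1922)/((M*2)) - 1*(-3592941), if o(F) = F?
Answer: 268141187717/74630 ≈ 3.5929e+6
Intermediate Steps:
M = 223890 (M = 3*74630 = 223890)
R(L, H) = H + 2*L (R(L, H) = (L + H) + L = (H + L) + L = H + 2*L)
R(1700, 1922)/((M*2)) - 1*(-3592941) = (1922 + 2*1700)/((223890*2)) - 1*(-3592941) = (1922 + 3400)/447780 + 3592941 = 5322*(1/447780) + 3592941 = 887/74630 + 3592941 = 268141187717/74630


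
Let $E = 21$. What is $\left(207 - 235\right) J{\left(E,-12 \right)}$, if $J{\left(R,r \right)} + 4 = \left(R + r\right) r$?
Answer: $3136$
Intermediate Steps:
$J{\left(R,r \right)} = -4 + r \left(R + r\right)$ ($J{\left(R,r \right)} = -4 + \left(R + r\right) r = -4 + r \left(R + r\right)$)
$\left(207 - 235\right) J{\left(E,-12 \right)} = \left(207 - 235\right) \left(-4 + \left(-12\right)^{2} + 21 \left(-12\right)\right) = - 28 \left(-4 + 144 - 252\right) = \left(-28\right) \left(-112\right) = 3136$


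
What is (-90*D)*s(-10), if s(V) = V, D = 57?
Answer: 51300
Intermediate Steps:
(-90*D)*s(-10) = -90*57*(-10) = -5130*(-10) = 51300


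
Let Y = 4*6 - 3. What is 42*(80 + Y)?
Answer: 4242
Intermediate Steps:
Y = 21 (Y = 24 - 3 = 21)
42*(80 + Y) = 42*(80 + 21) = 42*101 = 4242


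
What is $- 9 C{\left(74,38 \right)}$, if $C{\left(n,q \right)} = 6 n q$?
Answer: $-151848$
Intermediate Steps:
$C{\left(n,q \right)} = 6 n q$
$- 9 C{\left(74,38 \right)} = - 9 \cdot 6 \cdot 74 \cdot 38 = \left(-9\right) 16872 = -151848$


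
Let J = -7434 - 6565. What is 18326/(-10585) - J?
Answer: 148161089/10585 ≈ 13997.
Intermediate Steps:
J = -13999
18326/(-10585) - J = 18326/(-10585) - 1*(-13999) = 18326*(-1/10585) + 13999 = -18326/10585 + 13999 = 148161089/10585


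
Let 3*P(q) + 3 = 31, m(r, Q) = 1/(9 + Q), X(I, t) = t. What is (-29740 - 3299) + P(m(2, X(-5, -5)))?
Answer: -99089/3 ≈ -33030.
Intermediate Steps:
P(q) = 28/3 (P(q) = -1 + (1/3)*31 = -1 + 31/3 = 28/3)
(-29740 - 3299) + P(m(2, X(-5, -5))) = (-29740 - 3299) + 28/3 = -33039 + 28/3 = -99089/3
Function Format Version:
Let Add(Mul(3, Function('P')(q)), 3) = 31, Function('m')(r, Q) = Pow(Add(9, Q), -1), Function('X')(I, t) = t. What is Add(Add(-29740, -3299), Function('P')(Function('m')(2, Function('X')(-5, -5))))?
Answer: Rational(-99089, 3) ≈ -33030.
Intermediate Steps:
Function('P')(q) = Rational(28, 3) (Function('P')(q) = Add(-1, Mul(Rational(1, 3), 31)) = Add(-1, Rational(31, 3)) = Rational(28, 3))
Add(Add(-29740, -3299), Function('P')(Function('m')(2, Function('X')(-5, -5)))) = Add(Add(-29740, -3299), Rational(28, 3)) = Add(-33039, Rational(28, 3)) = Rational(-99089, 3)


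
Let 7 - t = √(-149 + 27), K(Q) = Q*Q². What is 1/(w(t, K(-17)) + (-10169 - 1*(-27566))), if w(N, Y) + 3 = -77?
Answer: 1/17317 ≈ 5.7747e-5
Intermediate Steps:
K(Q) = Q³
t = 7 - I*√122 (t = 7 - √(-149 + 27) = 7 - √(-122) = 7 - I*√122 ≈ 7.0 - 11.045*I)
w(N, Y) = -80 (w(N, Y) = -3 - 77 = -80)
1/(w(t, K(-17)) + (-10169 - 1*(-27566))) = 1/(-80 + (-10169 - 1*(-27566))) = 1/(-80 + (-10169 + 27566)) = 1/(-80 + 17397) = 1/17317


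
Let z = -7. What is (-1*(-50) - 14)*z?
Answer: -252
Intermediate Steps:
(-1*(-50) - 14)*z = (-1*(-50) - 14)*(-7) = (50 - 14)*(-7) = 36*(-7) = -252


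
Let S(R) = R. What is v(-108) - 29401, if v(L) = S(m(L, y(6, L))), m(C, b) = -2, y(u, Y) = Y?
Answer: -29403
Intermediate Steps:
v(L) = -2
v(-108) - 29401 = -2 - 29401 = -29403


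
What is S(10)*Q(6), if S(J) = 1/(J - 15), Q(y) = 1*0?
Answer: 0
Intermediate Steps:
Q(y) = 0
S(J) = 1/(-15 + J)
S(10)*Q(6) = 0/(-15 + 10) = 0/(-5) = -1/5*0 = 0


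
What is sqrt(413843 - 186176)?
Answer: sqrt(227667) ≈ 477.14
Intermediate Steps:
sqrt(413843 - 186176) = sqrt(227667)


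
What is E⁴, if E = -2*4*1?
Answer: 4096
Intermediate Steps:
E = -8 (E = -8*1 = -8)
E⁴ = (-8)⁴ = 4096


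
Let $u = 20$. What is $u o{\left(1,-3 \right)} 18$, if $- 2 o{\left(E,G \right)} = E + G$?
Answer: $360$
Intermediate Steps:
$o{\left(E,G \right)} = - \frac{E}{2} - \frac{G}{2}$ ($o{\left(E,G \right)} = - \frac{E + G}{2} = - \frac{E}{2} - \frac{G}{2}$)
$u o{\left(1,-3 \right)} 18 = 20 \left(\left(- \frac{1}{2}\right) 1 - - \frac{3}{2}\right) 18 = 20 \left(- \frac{1}{2} + \frac{3}{2}\right) 18 = 20 \cdot 1 \cdot 18 = 20 \cdot 18 = 360$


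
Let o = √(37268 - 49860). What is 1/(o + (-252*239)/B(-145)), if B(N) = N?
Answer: 2183265/973039696 - 21025*I*√787/973039696 ≈ 0.0022438 - 0.00060617*I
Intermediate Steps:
o = 4*I*√787 (o = √(-12592) = 4*I*√787 ≈ 112.21*I)
1/(o + (-252*239)/B(-145)) = 1/(4*I*√787 - 252*239/(-145)) = 1/(4*I*√787 - 60228*(-1/145)) = 1/(4*I*√787 + 60228/145) = 1/(60228/145 + 4*I*√787)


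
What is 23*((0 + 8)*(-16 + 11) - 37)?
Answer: -1771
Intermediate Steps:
23*((0 + 8)*(-16 + 11) - 37) = 23*(8*(-5) - 37) = 23*(-40 - 37) = 23*(-77) = -1771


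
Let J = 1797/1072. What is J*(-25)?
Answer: -44925/1072 ≈ -41.908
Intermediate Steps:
J = 1797/1072 (J = 1797*(1/1072) = 1797/1072 ≈ 1.6763)
J*(-25) = (1797/1072)*(-25) = -44925/1072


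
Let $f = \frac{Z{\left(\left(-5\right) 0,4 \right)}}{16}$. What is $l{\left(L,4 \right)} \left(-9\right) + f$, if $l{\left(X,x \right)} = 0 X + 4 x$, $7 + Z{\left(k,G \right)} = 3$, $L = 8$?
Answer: $- \frac{577}{4} \approx -144.25$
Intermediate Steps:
$Z{\left(k,G \right)} = -4$ ($Z{\left(k,G \right)} = -7 + 3 = -4$)
$l{\left(X,x \right)} = 4 x$ ($l{\left(X,x \right)} = 0 + 4 x = 4 x$)
$f = - \frac{1}{4}$ ($f = - \frac{4}{16} = \left(-4\right) \frac{1}{16} = - \frac{1}{4} \approx -0.25$)
$l{\left(L,4 \right)} \left(-9\right) + f = 4 \cdot 4 \left(-9\right) - \frac{1}{4} = 16 \left(-9\right) - \frac{1}{4} = -144 - \frac{1}{4} = - \frac{577}{4}$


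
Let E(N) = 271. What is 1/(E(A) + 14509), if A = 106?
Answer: 1/14780 ≈ 6.7659e-5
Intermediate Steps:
1/(E(A) + 14509) = 1/(271 + 14509) = 1/14780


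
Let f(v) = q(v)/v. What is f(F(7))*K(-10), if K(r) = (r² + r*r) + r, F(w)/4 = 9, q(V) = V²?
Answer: 6840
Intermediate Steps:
F(w) = 36 (F(w) = 4*9 = 36)
K(r) = r + 2*r² (K(r) = (r² + r²) + r = 2*r² + r = r + 2*r²)
f(v) = v (f(v) = v²/v = v)
f(F(7))*K(-10) = 36*(-10*(1 + 2*(-10))) = 36*(-10*(1 - 20)) = 36*(-10*(-19)) = 36*190 = 6840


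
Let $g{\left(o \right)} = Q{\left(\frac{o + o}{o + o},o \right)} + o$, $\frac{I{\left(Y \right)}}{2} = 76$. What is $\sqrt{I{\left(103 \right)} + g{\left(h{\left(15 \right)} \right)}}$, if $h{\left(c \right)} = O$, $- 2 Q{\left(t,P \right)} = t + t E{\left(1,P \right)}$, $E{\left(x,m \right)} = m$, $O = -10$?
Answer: $\frac{\sqrt{586}}{2} \approx 12.104$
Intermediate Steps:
$Q{\left(t,P \right)} = - \frac{t}{2} - \frac{P t}{2}$ ($Q{\left(t,P \right)} = - \frac{t + t P}{2} = - \frac{t + P t}{2} = - \frac{t}{2} - \frac{P t}{2}$)
$I{\left(Y \right)} = 152$ ($I{\left(Y \right)} = 2 \cdot 76 = 152$)
$h{\left(c \right)} = -10$
$g{\left(o \right)} = - \frac{1}{2} + \frac{o}{2}$ ($g{\left(o \right)} = - \frac{\frac{o + o}{o + o} \left(1 + o\right)}{2} + o = - \frac{\frac{2 o}{2 o} \left(1 + o\right)}{2} + o = - \frac{2 o \frac{1}{2 o} \left(1 + o\right)}{2} + o = \left(- \frac{1}{2}\right) 1 \left(1 + o\right) + o = \left(- \frac{1}{2} - \frac{o}{2}\right) + o = - \frac{1}{2} + \frac{o}{2}$)
$\sqrt{I{\left(103 \right)} + g{\left(h{\left(15 \right)} \right)}} = \sqrt{152 + \left(- \frac{1}{2} + \frac{1}{2} \left(-10\right)\right)} = \sqrt{152 - \frac{11}{2}} = \sqrt{\frac{293}{2}} = \frac{\sqrt{586}}{2}$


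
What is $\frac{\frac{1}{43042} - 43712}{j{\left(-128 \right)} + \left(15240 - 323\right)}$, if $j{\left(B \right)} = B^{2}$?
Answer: $- \frac{1881451903}{1347257642} \approx -1.3965$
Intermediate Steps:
$\frac{\frac{1}{43042} - 43712}{j{\left(-128 \right)} + \left(15240 - 323\right)} = \frac{\frac{1}{43042} - 43712}{\left(-128\right)^{2} + \left(15240 - 323\right)} = \frac{\frac{1}{43042} - 43712}{16384 + \left(15240 - 323\right)} = - \frac{1881451903}{43042 \left(16384 + 14917\right)} = - \frac{1881451903}{43042 \cdot 31301} = \left(- \frac{1881451903}{43042}\right) \frac{1}{31301} = - \frac{1881451903}{1347257642}$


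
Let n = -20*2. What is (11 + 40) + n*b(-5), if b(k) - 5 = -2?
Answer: -69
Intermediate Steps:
b(k) = 3 (b(k) = 5 - 2 = 3)
n = -40
(11 + 40) + n*b(-5) = (11 + 40) - 40*3 = 51 - 120 = -69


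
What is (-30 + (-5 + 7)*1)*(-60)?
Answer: 1680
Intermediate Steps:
(-30 + (-5 + 7)*1)*(-60) = (-30 + 2*1)*(-60) = (-30 + 2)*(-60) = -28*(-60) = 1680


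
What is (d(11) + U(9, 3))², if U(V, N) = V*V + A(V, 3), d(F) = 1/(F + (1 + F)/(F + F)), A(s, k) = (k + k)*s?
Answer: 294328336/16129 ≈ 18248.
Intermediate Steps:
A(s, k) = 2*k*s (A(s, k) = (2*k)*s = 2*k*s)
d(F) = 1/(F + (1 + F)/(2*F)) (d(F) = 1/(F + (1 + F)/((2*F))) = 1/(F + (1 + F)*(1/(2*F))) = 1/(F + (1 + F)/(2*F)))
U(V, N) = V² + 6*V (U(V, N) = V*V + 2*3*V = V² + 6*V)
(d(11) + U(9, 3))² = (2*11/(1 + 11 + 2*11²) + 9*(6 + 9))² = (2*11/(1 + 11 + 2*121) + 9*15)² = (2*11/(1 + 11 + 242) + 135)² = (2*11/254 + 135)² = (2*11*(1/254) + 135)² = (11/127 + 135)² = (17156/127)² = 294328336/16129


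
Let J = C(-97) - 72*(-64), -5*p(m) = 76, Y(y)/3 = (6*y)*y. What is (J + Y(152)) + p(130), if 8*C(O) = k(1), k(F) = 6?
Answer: 8409311/20 ≈ 4.2047e+5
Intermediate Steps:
Y(y) = 18*y² (Y(y) = 3*((6*y)*y) = 3*(6*y²) = 18*y²)
C(O) = ¾ (C(O) = (⅛)*6 = ¾)
p(m) = -76/5 (p(m) = -⅕*76 = -76/5)
J = 18435/4 (J = ¾ - 72*(-64) = ¾ - 1*(-4608) = ¾ + 4608 = 18435/4 ≈ 4608.8)
(J + Y(152)) + p(130) = (18435/4 + 18*152²) - 76/5 = (18435/4 + 18*23104) - 76/5 = (18435/4 + 415872) - 76/5 = 1681923/4 - 76/5 = 8409311/20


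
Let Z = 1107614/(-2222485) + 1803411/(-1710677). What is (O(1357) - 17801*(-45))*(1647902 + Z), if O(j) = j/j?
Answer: 5018746764457372053419142/3801953972345 ≈ 1.3200e+12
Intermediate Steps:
O(j) = 1
Z = -5902823691013/3801953972345 (Z = 1107614*(-1/2222485) + 1803411*(-1/1710677) = -1107614/2222485 - 1803411/1710677 = -5902823691013/3801953972345 ≈ -1.5526)
(O(1357) - 17801*(-45))*(1647902 + Z) = (1 - 17801*(-45))*(1647902 - 5902823691013/3801953972345) = (1 + 801045)*(6265241652111579177/3801953972345) = 801046*(6265241652111579177/3801953972345) = 5018746764457372053419142/3801953972345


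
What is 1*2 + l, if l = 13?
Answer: 15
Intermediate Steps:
1*2 + l = 1*2 + 13 = 2 + 13 = 15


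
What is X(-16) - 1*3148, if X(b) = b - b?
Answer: -3148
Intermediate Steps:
X(b) = 0
X(-16) - 1*3148 = 0 - 1*3148 = 0 - 3148 = -3148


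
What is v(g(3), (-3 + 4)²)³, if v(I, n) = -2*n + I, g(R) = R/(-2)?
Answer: -343/8 ≈ -42.875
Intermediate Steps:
g(R) = -R/2 (g(R) = R*(-½) = -R/2)
v(I, n) = I - 2*n
v(g(3), (-3 + 4)²)³ = (-½*3 - 2*(-3 + 4)²)³ = (-3/2 - 2*1²)³ = (-3/2 - 2*1)³ = (-3/2 - 2)³ = (-7/2)³ = -343/8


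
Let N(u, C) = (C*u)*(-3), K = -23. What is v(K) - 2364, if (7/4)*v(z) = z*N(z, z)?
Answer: 129456/7 ≈ 18494.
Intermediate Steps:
N(u, C) = -3*C*u
v(z) = -12*z³/7 (v(z) = 4*(z*(-3*z*z))/7 = 4*(z*(-3*z²))/7 = 4*(-3*z³)/7 = -12*z³/7)
v(K) - 2364 = -12/7*(-23)³ - 2364 = -12/7*(-12167) - 2364 = 146004/7 - 2364 = 129456/7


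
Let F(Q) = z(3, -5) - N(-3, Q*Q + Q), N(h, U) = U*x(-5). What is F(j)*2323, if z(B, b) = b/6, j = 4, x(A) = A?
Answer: 1382185/6 ≈ 2.3036e+5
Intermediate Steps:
z(B, b) = b/6 (z(B, b) = b*(⅙) = b/6)
N(h, U) = -5*U (N(h, U) = U*(-5) = -5*U)
F(Q) = -⅚ + 5*Q + 5*Q² (F(Q) = (⅙)*(-5) - (-5)*(Q*Q + Q) = -⅚ - (-5)*(Q² + Q) = -⅚ - (-5)*(Q + Q²) = -⅚ - (-5*Q - 5*Q²) = -⅚ + (5*Q + 5*Q²) = -⅚ + 5*Q + 5*Q²)
F(j)*2323 = (-⅚ + 5*4*(1 + 4))*2323 = (-⅚ + 5*4*5)*2323 = (-⅚ + 100)*2323 = (595/6)*2323 = 1382185/6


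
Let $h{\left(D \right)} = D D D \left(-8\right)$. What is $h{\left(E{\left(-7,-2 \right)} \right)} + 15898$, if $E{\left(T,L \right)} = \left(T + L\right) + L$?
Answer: $26546$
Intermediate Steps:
$E{\left(T,L \right)} = T + 2 L$ ($E{\left(T,L \right)} = \left(L + T\right) + L = T + 2 L$)
$h{\left(D \right)} = - 8 D^{3}$ ($h{\left(D \right)} = D^{2} D \left(-8\right) = D^{3} \left(-8\right) = - 8 D^{3}$)
$h{\left(E{\left(-7,-2 \right)} \right)} + 15898 = - 8 \left(-7 + 2 \left(-2\right)\right)^{3} + 15898 = - 8 \left(-7 - 4\right)^{3} + 15898 = - 8 \left(-11\right)^{3} + 15898 = \left(-8\right) \left(-1331\right) + 15898 = 10648 + 15898 = 26546$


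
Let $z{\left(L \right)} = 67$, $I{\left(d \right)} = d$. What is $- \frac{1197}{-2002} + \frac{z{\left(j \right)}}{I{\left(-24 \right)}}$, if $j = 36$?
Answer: $- \frac{7529}{3432} \approx -2.1938$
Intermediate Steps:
$- \frac{1197}{-2002} + \frac{z{\left(j \right)}}{I{\left(-24 \right)}} = - \frac{1197}{-2002} + \frac{67}{-24} = \left(-1197\right) \left(- \frac{1}{2002}\right) + 67 \left(- \frac{1}{24}\right) = \frac{171}{286} - \frac{67}{24} = - \frac{7529}{3432}$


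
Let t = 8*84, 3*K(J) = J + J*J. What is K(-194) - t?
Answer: 35426/3 ≈ 11809.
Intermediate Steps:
K(J) = J/3 + J²/3 (K(J) = (J + J*J)/3 = (J + J²)/3 = J/3 + J²/3)
t = 672
K(-194) - t = (⅓)*(-194)*(1 - 194) - 1*672 = (⅓)*(-194)*(-193) - 672 = 37442/3 - 672 = 35426/3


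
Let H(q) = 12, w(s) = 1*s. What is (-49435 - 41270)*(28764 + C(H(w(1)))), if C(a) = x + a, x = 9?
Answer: -2610943425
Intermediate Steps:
w(s) = s
C(a) = 9 + a
(-49435 - 41270)*(28764 + C(H(w(1)))) = (-49435 - 41270)*(28764 + (9 + 12)) = -90705*(28764 + 21) = -90705*28785 = -2610943425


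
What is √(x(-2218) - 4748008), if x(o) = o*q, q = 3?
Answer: I*√4754662 ≈ 2180.5*I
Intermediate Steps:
x(o) = 3*o (x(o) = o*3 = 3*o)
√(x(-2218) - 4748008) = √(3*(-2218) - 4748008) = √(-6654 - 4748008) = √(-4754662) = I*√4754662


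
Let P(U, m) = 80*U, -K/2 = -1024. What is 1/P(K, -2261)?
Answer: 1/163840 ≈ 6.1035e-6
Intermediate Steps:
K = 2048 (K = -2*(-1024) = 2048)
1/P(K, -2261) = 1/(80*2048) = 1/163840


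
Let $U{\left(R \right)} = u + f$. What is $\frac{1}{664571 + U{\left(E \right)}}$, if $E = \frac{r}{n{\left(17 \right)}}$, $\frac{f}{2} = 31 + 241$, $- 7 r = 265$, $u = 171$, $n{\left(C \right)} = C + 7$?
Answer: $\frac{1}{665286} \approx 1.5031 \cdot 10^{-6}$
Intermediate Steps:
$n{\left(C \right)} = 7 + C$
$r = - \frac{265}{7}$ ($r = \left(- \frac{1}{7}\right) 265 = - \frac{265}{7} \approx -37.857$)
$f = 544$ ($f = 2 \left(31 + 241\right) = 2 \cdot 272 = 544$)
$E = - \frac{265}{168}$ ($E = - \frac{265}{7 \left(7 + 17\right)} = - \frac{265}{7 \cdot 24} = \left(- \frac{265}{7}\right) \frac{1}{24} = - \frac{265}{168} \approx -1.5774$)
$U{\left(R \right)} = 715$ ($U{\left(R \right)} = 171 + 544 = 715$)
$\frac{1}{664571 + U{\left(E \right)}} = \frac{1}{664571 + 715} = \frac{1}{665286}$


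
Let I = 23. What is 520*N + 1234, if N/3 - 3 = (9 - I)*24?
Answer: -518246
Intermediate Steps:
N = -999 (N = 9 + 3*((9 - 1*23)*24) = 9 + 3*((9 - 23)*24) = 9 + 3*(-14*24) = 9 + 3*(-336) = 9 - 1008 = -999)
520*N + 1234 = 520*(-999) + 1234 = -519480 + 1234 = -518246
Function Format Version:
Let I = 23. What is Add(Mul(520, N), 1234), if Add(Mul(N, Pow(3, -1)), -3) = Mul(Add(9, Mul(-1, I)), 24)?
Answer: -518246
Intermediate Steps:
N = -999 (N = Add(9, Mul(3, Mul(Add(9, Mul(-1, 23)), 24))) = Add(9, Mul(3, Mul(Add(9, -23), 24))) = Add(9, Mul(3, Mul(-14, 24))) = Add(9, Mul(3, -336)) = Add(9, -1008) = -999)
Add(Mul(520, N), 1234) = Add(Mul(520, -999), 1234) = Add(-519480, 1234) = -518246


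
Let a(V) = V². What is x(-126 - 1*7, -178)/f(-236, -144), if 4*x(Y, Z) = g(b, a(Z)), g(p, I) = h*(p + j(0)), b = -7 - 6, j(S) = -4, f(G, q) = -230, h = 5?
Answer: 17/184 ≈ 0.092391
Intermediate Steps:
b = -13
g(p, I) = -20 + 5*p (g(p, I) = 5*(p - 4) = 5*(-4 + p) = -20 + 5*p)
x(Y, Z) = -85/4 (x(Y, Z) = (-20 + 5*(-13))/4 = (-20 - 65)/4 = (¼)*(-85) = -85/4)
x(-126 - 1*7, -178)/f(-236, -144) = -85/4/(-230) = -85/4*(-1/230) = 17/184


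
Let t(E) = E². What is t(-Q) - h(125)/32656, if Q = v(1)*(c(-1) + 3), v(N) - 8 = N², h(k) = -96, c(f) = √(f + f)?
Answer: 1157253/2041 + 486*I*√2 ≈ 567.0 + 687.31*I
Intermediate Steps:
c(f) = √2*√f (c(f) = √(2*f) = √2*√f)
v(N) = 8 + N²
Q = 27 + 9*I*√2 (Q = (8 + 1²)*(√2*√(-1) + 3) = (8 + 1)*(√2*I + 3) = 9*(I*√2 + 3) = 9*(3 + I*√2) = 27 + 9*I*√2 ≈ 27.0 + 12.728*I)
t(-Q) - h(125)/32656 = (-(27 + 9*I*√2))² - (-96)/32656 = (-27 - 9*I*√2)² - (-96)/32656 = (-27 - 9*I*√2)² - 1*(-6/2041) = (-27 - 9*I*√2)² + 6/2041 = 6/2041 + (-27 - 9*I*√2)²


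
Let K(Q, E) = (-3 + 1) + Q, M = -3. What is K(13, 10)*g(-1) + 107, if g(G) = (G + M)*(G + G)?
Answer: 195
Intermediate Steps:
g(G) = 2*G*(-3 + G) (g(G) = (G - 3)*(G + G) = (-3 + G)*(2*G) = 2*G*(-3 + G))
K(Q, E) = -2 + Q
K(13, 10)*g(-1) + 107 = (-2 + 13)*(2*(-1)*(-3 - 1)) + 107 = 11*(2*(-1)*(-4)) + 107 = 11*8 + 107 = 88 + 107 = 195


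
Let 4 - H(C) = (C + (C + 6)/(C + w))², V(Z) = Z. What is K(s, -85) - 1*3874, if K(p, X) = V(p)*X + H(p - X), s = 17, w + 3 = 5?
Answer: -10769981/676 ≈ -15932.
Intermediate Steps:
w = 2 (w = -3 + 5 = 2)
H(C) = 4 - (C + (6 + C)/(2 + C))² (H(C) = 4 - (C + (C + 6)/(C + 2))² = 4 - (C + (6 + C)/(2 + C))²)
K(p, X) = 4 + X*p - (6 + (p - X)² - 3*X + 3*p)²/(2 + p - X)² (K(p, X) = p*X + (4 - (6 + (p - X)² + 3*(p - X))²/(2 + (p - X))²) = X*p + (4 - (6 + (p - X)² + (-3*X + 3*p))²/(2 + p - X)²) = X*p + (4 - (6 + (p - X)² - 3*X + 3*p)²/(2 + p - X)²) = 4 + X*p - (6 + (p - X)² - 3*X + 3*p)²/(2 + p - X)²)
K(s, -85) - 1*3874 = (4 - 85*17 - (6 + (-85 - 1*17)² - 3*(-85) + 3*17)²/(2 + 17 - 1*(-85))²) - 1*3874 = (4 - 1445 - (6 + (-85 - 17)² + 255 + 51)²/(2 + 17 + 85)²) - 3874 = (4 - 1445 - 1*(6 + (-102)² + 255 + 51)²/104²) - 3874 = (4 - 1445 - 1*1/10816*(6 + 10404 + 255 + 51)²) - 3874 = (4 - 1445 - 1*1/10816*10716²) - 3874 = (4 - 1445 - 1*1/10816*114832656) - 3874 = (4 - 1445 - 7177041/676) - 3874 = -8151157/676 - 3874 = -10769981/676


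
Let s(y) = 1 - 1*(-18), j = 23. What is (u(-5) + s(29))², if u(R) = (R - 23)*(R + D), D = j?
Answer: 235225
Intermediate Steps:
D = 23
s(y) = 19 (s(y) = 1 + 18 = 19)
u(R) = (-23 + R)*(23 + R) (u(R) = (R - 23)*(R + 23) = (-23 + R)*(23 + R))
(u(-5) + s(29))² = ((-529 + (-5)²) + 19)² = ((-529 + 25) + 19)² = (-504 + 19)² = (-485)² = 235225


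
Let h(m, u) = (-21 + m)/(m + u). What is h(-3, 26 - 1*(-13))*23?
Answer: -46/3 ≈ -15.333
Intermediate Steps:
h(m, u) = (-21 + m)/(m + u)
h(-3, 26 - 1*(-13))*23 = ((-21 - 3)/(-3 + (26 - 1*(-13))))*23 = (-24/(-3 + (26 + 13)))*23 = (-24/(-3 + 39))*23 = (-24/36)*23 = ((1/36)*(-24))*23 = -⅔*23 = -46/3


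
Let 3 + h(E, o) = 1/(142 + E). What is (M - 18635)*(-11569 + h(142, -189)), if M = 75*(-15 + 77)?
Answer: 45960961295/284 ≈ 1.6183e+8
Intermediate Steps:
h(E, o) = -3 + 1/(142 + E)
M = 4650 (M = 75*62 = 4650)
(M - 18635)*(-11569 + h(142, -189)) = (4650 - 18635)*(-11569 + (-425 - 3*142)/(142 + 142)) = -13985*(-11569 + (-425 - 426)/284) = -13985*(-11569 + (1/284)*(-851)) = -13985*(-11569 - 851/284) = -13985*(-3286447/284) = 45960961295/284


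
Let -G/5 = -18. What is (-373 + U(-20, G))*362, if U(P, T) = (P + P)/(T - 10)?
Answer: -135207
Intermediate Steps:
G = 90 (G = -5*(-18) = 90)
U(P, T) = 2*P/(-10 + T) (U(P, T) = (2*P)/(-10 + T) = 2*P/(-10 + T))
(-373 + U(-20, G))*362 = (-373 + 2*(-20)/(-10 + 90))*362 = (-373 + 2*(-20)/80)*362 = (-373 + 2*(-20)*(1/80))*362 = (-373 - ½)*362 = -747/2*362 = -135207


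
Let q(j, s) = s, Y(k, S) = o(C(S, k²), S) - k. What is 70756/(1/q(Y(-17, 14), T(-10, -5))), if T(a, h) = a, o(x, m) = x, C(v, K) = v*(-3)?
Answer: -707560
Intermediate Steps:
C(v, K) = -3*v
Y(k, S) = -k - 3*S (Y(k, S) = -3*S - k = -k - 3*S)
70756/(1/q(Y(-17, 14), T(-10, -5))) = 70756/(1/(-10)) = 70756/(-⅒) = 70756*(-10) = -707560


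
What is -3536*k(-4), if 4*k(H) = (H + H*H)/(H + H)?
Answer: 1326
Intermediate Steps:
k(H) = (H + H²)/(8*H) (k(H) = ((H + H*H)/(H + H))/4 = ((H + H²)/((2*H)))/4 = ((H + H²)*(1/(2*H)))/4 = ((H + H²)/(2*H))/4 = (H + H²)/(8*H))
-3536*k(-4) = -3536*(⅛ + (⅛)*(-4)) = -3536*(⅛ - ½) = -3536*(-3/8) = 1326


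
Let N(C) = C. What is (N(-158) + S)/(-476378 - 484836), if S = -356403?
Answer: 356561/961214 ≈ 0.37095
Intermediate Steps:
(N(-158) + S)/(-476378 - 484836) = (-158 - 356403)/(-476378 - 484836) = -356561/(-961214) = -356561*(-1/961214) = 356561/961214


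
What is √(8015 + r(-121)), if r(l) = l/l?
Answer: 4*√501 ≈ 89.532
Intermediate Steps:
r(l) = 1
√(8015 + r(-121)) = √(8015 + 1) = √8016 = 4*√501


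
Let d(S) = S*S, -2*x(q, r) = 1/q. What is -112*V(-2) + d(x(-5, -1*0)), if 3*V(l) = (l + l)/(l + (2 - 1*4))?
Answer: -11197/300 ≈ -37.323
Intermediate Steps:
x(q, r) = -1/(2*q)
d(S) = S²
V(l) = 2*l/(3*(-2 + l)) (V(l) = ((l + l)/(l + (2 - 1*4)))/3 = ((2*l)/(l + (2 - 4)))/3 = ((2*l)/(l - 2))/3 = ((2*l)/(-2 + l))/3 = (2*l/(-2 + l))/3 = 2*l/(3*(-2 + l)))
-112*V(-2) + d(x(-5, -1*0)) = -224*(-2)/(3*(-2 - 2)) + (-½/(-5))² = -224*(-2)/(3*(-4)) + (-½*(-⅕))² = -224*(-2)*(-1)/(3*4) + (⅒)² = -112*⅓ + 1/100 = -112/3 + 1/100 = -11197/300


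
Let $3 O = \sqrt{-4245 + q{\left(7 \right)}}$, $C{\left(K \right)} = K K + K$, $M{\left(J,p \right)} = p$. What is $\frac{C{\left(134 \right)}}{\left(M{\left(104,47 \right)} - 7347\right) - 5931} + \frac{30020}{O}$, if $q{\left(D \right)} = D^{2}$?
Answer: $- \frac{18090}{13231} - \frac{45030 i \sqrt{1049}}{1049} \approx -1.3672 - 1390.3 i$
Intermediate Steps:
$C{\left(K \right)} = K + K^{2}$ ($C{\left(K \right)} = K^{2} + K = K + K^{2}$)
$O = \frac{2 i \sqrt{1049}}{3}$ ($O = \frac{\sqrt{-4245 + 7^{2}}}{3} = \frac{\sqrt{-4245 + 49}}{3} = \frac{\sqrt{-4196}}{3} = \frac{2 i \sqrt{1049}}{3} \approx 21.592 i$)
$\frac{C{\left(134 \right)}}{\left(M{\left(104,47 \right)} - 7347\right) - 5931} + \frac{30020}{O} = \frac{134 \left(1 + 134\right)}{\left(47 - 7347\right) - 5931} + \frac{30020}{\frac{2}{3} i \sqrt{1049}} = \frac{134 \cdot 135}{-7300 - 5931} + 30020 \left(- \frac{3 i \sqrt{1049}}{2098}\right) = \frac{18090}{-13231} - \frac{45030 i \sqrt{1049}}{1049} = 18090 \left(- \frac{1}{13231}\right) - \frac{45030 i \sqrt{1049}}{1049} = - \frac{18090}{13231} - \frac{45030 i \sqrt{1049}}{1049}$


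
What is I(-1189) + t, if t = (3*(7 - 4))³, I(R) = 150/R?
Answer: 866631/1189 ≈ 728.87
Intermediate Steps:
t = 729 (t = (3*3)³ = 9³ = 729)
I(-1189) + t = 150/(-1189) + 729 = 150*(-1/1189) + 729 = -150/1189 + 729 = 866631/1189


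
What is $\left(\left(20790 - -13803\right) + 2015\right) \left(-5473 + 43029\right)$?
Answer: $1374850048$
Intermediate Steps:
$\left(\left(20790 - -13803\right) + 2015\right) \left(-5473 + 43029\right) = \left(\left(20790 + 13803\right) + 2015\right) 37556 = \left(34593 + 2015\right) 37556 = 36608 \cdot 37556 = 1374850048$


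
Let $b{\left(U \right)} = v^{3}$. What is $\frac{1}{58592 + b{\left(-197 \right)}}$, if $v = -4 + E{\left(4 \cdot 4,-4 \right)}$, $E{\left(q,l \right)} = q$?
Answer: $\frac{1}{60320} \approx 1.6578 \cdot 10^{-5}$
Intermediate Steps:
$v = 12$ ($v = -4 + 4 \cdot 4 = -4 + 16 = 12$)
$b{\left(U \right)} = 1728$ ($b{\left(U \right)} = 12^{3} = 1728$)
$\frac{1}{58592 + b{\left(-197 \right)}} = \frac{1}{58592 + 1728} = \frac{1}{60320}$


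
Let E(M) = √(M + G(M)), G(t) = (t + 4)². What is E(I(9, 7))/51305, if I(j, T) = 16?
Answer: 4*√26/51305 ≈ 0.00039755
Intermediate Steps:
G(t) = (4 + t)²
E(M) = √(M + (4 + M)²)
E(I(9, 7))/51305 = √(16 + (4 + 16)²)/51305 = √(16 + 20²)*(1/51305) = √(16 + 400)*(1/51305) = √416*(1/51305) = (4*√26)*(1/51305) = 4*√26/51305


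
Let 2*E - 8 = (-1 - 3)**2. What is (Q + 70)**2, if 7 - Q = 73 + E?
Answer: 64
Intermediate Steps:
E = 12 (E = 4 + (-1 - 3)**2/2 = 4 + (1/2)*(-4)**2 = 4 + (1/2)*16 = 4 + 8 = 12)
Q = -78 (Q = 7 - (73 + 12) = 7 - 1*85 = 7 - 85 = -78)
(Q + 70)**2 = (-78 + 70)**2 = (-8)**2 = 64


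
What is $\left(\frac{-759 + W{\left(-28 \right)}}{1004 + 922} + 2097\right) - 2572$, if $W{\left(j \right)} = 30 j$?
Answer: $- \frac{305483}{642} \approx -475.83$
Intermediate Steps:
$\left(\frac{-759 + W{\left(-28 \right)}}{1004 + 922} + 2097\right) - 2572 = \left(\frac{-759 + 30 \left(-28\right)}{1004 + 922} + 2097\right) - 2572 = \left(\frac{-759 - 840}{1926} + 2097\right) - 2572 = \left(\left(-1599\right) \frac{1}{1926} + 2097\right) - 2572 = \left(- \frac{533}{642} + 2097\right) - 2572 = \frac{1345741}{642} - 2572 = - \frac{305483}{642}$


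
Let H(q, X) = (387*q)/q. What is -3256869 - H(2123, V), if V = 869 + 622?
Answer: -3257256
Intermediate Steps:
V = 1491
H(q, X) = 387
-3256869 - H(2123, V) = -3256869 - 1*387 = -3256869 - 387 = -3257256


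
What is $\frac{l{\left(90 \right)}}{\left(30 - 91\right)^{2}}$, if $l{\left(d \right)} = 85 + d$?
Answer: $\frac{175}{3721} \approx 0.04703$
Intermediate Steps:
$\frac{l{\left(90 \right)}}{\left(30 - 91\right)^{2}} = \frac{85 + 90}{\left(30 - 91\right)^{2}} = \frac{175}{\left(-61\right)^{2}} = \frac{175}{3721}$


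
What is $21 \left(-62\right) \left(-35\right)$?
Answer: $45570$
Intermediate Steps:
$21 \left(-62\right) \left(-35\right) = \left(-1302\right) \left(-35\right) = 45570$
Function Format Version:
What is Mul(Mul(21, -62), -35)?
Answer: 45570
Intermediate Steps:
Mul(Mul(21, -62), -35) = Mul(-1302, -35) = 45570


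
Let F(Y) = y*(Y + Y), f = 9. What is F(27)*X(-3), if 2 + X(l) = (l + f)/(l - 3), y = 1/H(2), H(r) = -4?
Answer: 81/2 ≈ 40.500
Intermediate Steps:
y = -¼ (y = 1/(-4) = -¼ ≈ -0.25000)
X(l) = -2 + (9 + l)/(-3 + l) (X(l) = -2 + (l + 9)/(l - 3) = -2 + (9 + l)/(-3 + l))
F(Y) = -Y/2 (F(Y) = -(Y + Y)/4 = -Y/2)
F(27)*X(-3) = (-½*27)*((15 - 1*(-3))/(-3 - 3)) = -27*(15 + 3)/(2*(-6)) = -(-9)*18/4 = -27/2*(-3) = 81/2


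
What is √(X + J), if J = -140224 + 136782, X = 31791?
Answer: √28349 ≈ 168.37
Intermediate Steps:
J = -3442
√(X + J) = √(31791 - 3442) = √28349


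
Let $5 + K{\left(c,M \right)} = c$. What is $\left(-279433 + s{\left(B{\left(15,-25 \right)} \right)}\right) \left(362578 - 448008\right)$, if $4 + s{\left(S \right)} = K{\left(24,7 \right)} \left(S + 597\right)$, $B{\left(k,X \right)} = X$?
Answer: $22943849670$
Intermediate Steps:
$K{\left(c,M \right)} = -5 + c$
$s{\left(S \right)} = 11339 + 19 S$ ($s{\left(S \right)} = -4 + \left(-5 + 24\right) \left(S + 597\right) = -4 + 19 \left(597 + S\right) = -4 + \left(11343 + 19 S\right) = 11339 + 19 S$)
$\left(-279433 + s{\left(B{\left(15,-25 \right)} \right)}\right) \left(362578 - 448008\right) = \left(-279433 + \left(11339 + 19 \left(-25\right)\right)\right) \left(362578 - 448008\right) = \left(-279433 + \left(11339 - 475\right)\right) \left(-85430\right) = \left(-279433 + 10864\right) \left(-85430\right) = \left(-268569\right) \left(-85430\right) = 22943849670$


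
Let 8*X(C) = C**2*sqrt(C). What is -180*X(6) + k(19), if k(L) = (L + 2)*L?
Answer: 399 - 810*sqrt(6) ≈ -1585.1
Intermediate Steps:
k(L) = L*(2 + L) (k(L) = (2 + L)*L = L*(2 + L))
X(C) = C**(5/2)/8 (X(C) = (C**2*sqrt(C))/8 = C**(5/2)/8)
-180*X(6) + k(19) = -45*6**(5/2)/2 + 19*(2 + 19) = -45*36*sqrt(6)/2 + 19*21 = -810*sqrt(6) + 399 = 399 - 810*sqrt(6)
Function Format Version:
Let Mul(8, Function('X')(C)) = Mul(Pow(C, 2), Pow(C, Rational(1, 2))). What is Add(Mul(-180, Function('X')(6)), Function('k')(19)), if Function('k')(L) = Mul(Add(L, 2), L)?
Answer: Add(399, Mul(-810, Pow(6, Rational(1, 2)))) ≈ -1585.1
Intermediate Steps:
Function('k')(L) = Mul(L, Add(2, L)) (Function('k')(L) = Mul(Add(2, L), L) = Mul(L, Add(2, L)))
Function('X')(C) = Mul(Rational(1, 8), Pow(C, Rational(5, 2))) (Function('X')(C) = Mul(Rational(1, 8), Mul(Pow(C, 2), Pow(C, Rational(1, 2)))) = Mul(Rational(1, 8), Pow(C, Rational(5, 2))))
Add(Mul(-180, Function('X')(6)), Function('k')(19)) = Add(Mul(-180, Mul(Rational(1, 8), Pow(6, Rational(5, 2)))), Mul(19, Add(2, 19))) = Add(Mul(-180, Mul(Rational(1, 8), Mul(36, Pow(6, Rational(1, 2))))), Mul(19, 21)) = Add(Mul(-180, Mul(Rational(9, 2), Pow(6, Rational(1, 2)))), 399) = Add(Mul(-810, Pow(6, Rational(1, 2))), 399) = Add(399, Mul(-810, Pow(6, Rational(1, 2))))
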